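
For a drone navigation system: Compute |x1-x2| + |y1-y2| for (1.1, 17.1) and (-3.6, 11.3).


|1.1-(-3.6)| + |17.1-11.3| = 4.7 + 5.8 = 10.5

10.5


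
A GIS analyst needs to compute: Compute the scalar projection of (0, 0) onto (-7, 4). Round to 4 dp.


u.v = 0, |v| = sqrt(65) = 8.0623
Scalar projection = u.v / |v| = 0 / sqrt(65) = 0

0


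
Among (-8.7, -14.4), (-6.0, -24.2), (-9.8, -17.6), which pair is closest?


d(P0,P1) = 10.1651, d(P0,P2) = 3.3838, d(P1,P2) = 7.6158
Closest: P0 and P2

Closest pair: (-8.7, -14.4) and (-9.8, -17.6), distance = 3.3838


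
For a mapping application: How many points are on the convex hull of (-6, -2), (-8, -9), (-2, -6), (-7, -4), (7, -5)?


Convex hull vertices (CCW): (-8, -9), (7, -5), (-6, -2), (-7, -4)
Count = 4

4


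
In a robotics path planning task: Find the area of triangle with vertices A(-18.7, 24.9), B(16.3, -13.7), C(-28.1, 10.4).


Area = |x_A(y_B-y_C) + x_B(y_C-y_A) + x_C(y_A-y_B)|/2
= |450.67 + (-236.35) + (-1084.66)|/2
= 870.34/2 = 435.17

435.17


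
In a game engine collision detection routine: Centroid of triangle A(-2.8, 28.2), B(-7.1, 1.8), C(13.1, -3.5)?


Centroid = ((x_A+x_B+x_C)/3, (y_A+y_B+y_C)/3)
= (((-2.8)+(-7.1)+13.1)/3, (28.2+1.8+(-3.5))/3)
= (1.0667, 8.8333)

(1.0667, 8.8333)


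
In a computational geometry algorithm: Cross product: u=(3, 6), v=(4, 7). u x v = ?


u x v = u_x*v_y - u_y*v_x = 3*7 - 6*4
= 21 - 24 = -3

-3


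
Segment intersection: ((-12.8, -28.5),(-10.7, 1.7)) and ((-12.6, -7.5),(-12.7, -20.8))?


Cross products: d1=-0.56, d2=24.35, d3=38.06, d4=13.15
d1*d2 < 0 and d3*d4 < 0? no

No, they don't intersect


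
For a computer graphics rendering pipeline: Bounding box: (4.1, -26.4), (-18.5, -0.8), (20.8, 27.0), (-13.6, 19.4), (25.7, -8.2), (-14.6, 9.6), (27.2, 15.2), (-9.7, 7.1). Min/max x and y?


x range: [-18.5, 27.2]
y range: [-26.4, 27]
Bounding box: (-18.5,-26.4) to (27.2,27)

(-18.5,-26.4) to (27.2,27)


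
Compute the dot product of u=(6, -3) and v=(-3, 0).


u . v = u_x*v_x + u_y*v_y = 6*(-3) + (-3)*0
= (-18) + 0 = -18

-18


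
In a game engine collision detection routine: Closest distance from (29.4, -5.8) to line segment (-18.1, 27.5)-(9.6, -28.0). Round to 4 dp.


Project P onto AB: t = 0.8223 (clamped to [0,1])
Closest point on segment: (4.6782, -18.1386)
Distance: 27.6299

27.6299


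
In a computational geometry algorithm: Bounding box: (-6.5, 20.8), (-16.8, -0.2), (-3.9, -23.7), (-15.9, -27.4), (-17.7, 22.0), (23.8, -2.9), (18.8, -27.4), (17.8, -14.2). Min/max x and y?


x range: [-17.7, 23.8]
y range: [-27.4, 22]
Bounding box: (-17.7,-27.4) to (23.8,22)

(-17.7,-27.4) to (23.8,22)


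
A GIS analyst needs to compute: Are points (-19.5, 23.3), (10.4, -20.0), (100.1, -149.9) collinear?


Cross product: (10.4-(-19.5))*((-149.9)-23.3) - ((-20)-23.3)*(100.1-(-19.5))
= 0

Yes, collinear


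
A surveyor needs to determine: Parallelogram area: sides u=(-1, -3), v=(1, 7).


|u x v| = |(-1)*7 - (-3)*1|
= |(-7) - (-3)| = 4

4


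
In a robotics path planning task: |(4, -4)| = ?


|u| = sqrt(4^2 + (-4)^2) = sqrt(32) = 5.6569

5.6569


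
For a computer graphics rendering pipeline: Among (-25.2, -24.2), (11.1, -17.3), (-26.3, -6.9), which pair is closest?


d(P0,P1) = 36.95, d(P0,P2) = 17.3349, d(P1,P2) = 38.8191
Closest: P0 and P2

Closest pair: (-25.2, -24.2) and (-26.3, -6.9), distance = 17.3349


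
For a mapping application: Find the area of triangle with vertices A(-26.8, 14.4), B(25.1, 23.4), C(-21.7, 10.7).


Area = |x_A(y_B-y_C) + x_B(y_C-y_A) + x_C(y_A-y_B)|/2
= |(-340.36) + (-92.87) + 195.3|/2
= 237.93/2 = 118.965

118.965


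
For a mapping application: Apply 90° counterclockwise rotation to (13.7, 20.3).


90° CCW: (x,y) -> (-y, x)
(13.7,20.3) -> (-20.3, 13.7)

(-20.3, 13.7)


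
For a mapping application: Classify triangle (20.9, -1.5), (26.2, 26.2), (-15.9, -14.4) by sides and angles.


Side lengths squared: AB^2=795.38, BC^2=3420.77, CA^2=1520.65
Sorted: [795.38, 1520.65, 3420.77]
By sides: Scalene, By angles: Obtuse

Scalene, Obtuse


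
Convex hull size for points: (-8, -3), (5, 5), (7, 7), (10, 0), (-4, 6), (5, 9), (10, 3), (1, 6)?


Convex hull vertices (CCW): (-8, -3), (10, 0), (10, 3), (7, 7), (5, 9), (-4, 6)
Count = 6

6


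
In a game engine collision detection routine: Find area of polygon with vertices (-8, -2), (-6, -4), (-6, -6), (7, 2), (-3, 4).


Shoelace sum: ((-8)*(-4) - (-6)*(-2)) + ((-6)*(-6) - (-6)*(-4)) + ((-6)*2 - 7*(-6)) + (7*4 - (-3)*2) + ((-3)*(-2) - (-8)*4)
= 134
Area = |134|/2 = 67

67


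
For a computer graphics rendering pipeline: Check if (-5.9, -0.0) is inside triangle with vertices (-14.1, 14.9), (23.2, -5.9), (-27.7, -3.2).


Cross products: AB x AP = -385.21, BC x BP = -221.74, CA x CP = -351.06
All same sign? yes

Yes, inside


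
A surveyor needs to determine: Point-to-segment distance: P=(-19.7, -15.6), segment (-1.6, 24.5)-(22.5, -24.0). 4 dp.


Project P onto AB: t = 0.5144 (clamped to [0,1])
Closest point on segment: (10.796, -0.4463)
Distance: 34.0535

34.0535


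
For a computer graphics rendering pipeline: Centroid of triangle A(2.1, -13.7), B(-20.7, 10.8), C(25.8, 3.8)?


Centroid = ((x_A+x_B+x_C)/3, (y_A+y_B+y_C)/3)
= ((2.1+(-20.7)+25.8)/3, ((-13.7)+10.8+3.8)/3)
= (2.4, 0.3)

(2.4, 0.3)


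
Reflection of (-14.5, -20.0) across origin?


Reflection over origin: (x,y) -> (-x,-y)
(-14.5, -20) -> (14.5, 20)

(14.5, 20)


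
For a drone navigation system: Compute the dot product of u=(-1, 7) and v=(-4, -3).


u . v = u_x*v_x + u_y*v_y = (-1)*(-4) + 7*(-3)
= 4 + (-21) = -17

-17


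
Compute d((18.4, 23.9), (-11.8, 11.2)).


dx=-30.2, dy=-12.7
d^2 = (-30.2)^2 + (-12.7)^2 = 1073.33
d = sqrt(1073.33) = 32.7617

32.7617


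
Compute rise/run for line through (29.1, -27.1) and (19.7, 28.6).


slope = (y2-y1)/(x2-x1) = (28.6-(-27.1))/(19.7-29.1) = 55.7/(-9.4) = -5.9255

-5.9255


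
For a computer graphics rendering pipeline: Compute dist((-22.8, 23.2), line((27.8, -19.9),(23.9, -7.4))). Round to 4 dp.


|cross product| = 464.41
|line direction| = sqrt(171.46) = 13.0943
Distance = 464.41/sqrt(171.46) = 35.4666

35.4666


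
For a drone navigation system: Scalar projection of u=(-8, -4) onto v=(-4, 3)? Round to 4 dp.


u.v = 20, |v| = sqrt(25) = 5
Scalar projection = u.v / |v| = 20 / sqrt(25) = 4

4


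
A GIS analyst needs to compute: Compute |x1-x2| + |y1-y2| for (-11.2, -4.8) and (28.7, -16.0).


|(-11.2)-28.7| + |(-4.8)-(-16)| = 39.9 + 11.2 = 51.1

51.1


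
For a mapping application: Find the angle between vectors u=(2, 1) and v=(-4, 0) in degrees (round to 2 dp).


u.v = -8, |u| = sqrt(5) = 2.2361, |v| = sqrt(16) = 4
cos(theta) = u.v/(|u||v|) = -8/sqrt(80) = -0.894427
theta = acos(-0.894427) = 153.43 degrees

153.43 degrees


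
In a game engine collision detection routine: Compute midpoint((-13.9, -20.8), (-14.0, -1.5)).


M = (((-13.9)+(-14))/2, ((-20.8)+(-1.5))/2)
= (-13.95, -11.15)

(-13.95, -11.15)


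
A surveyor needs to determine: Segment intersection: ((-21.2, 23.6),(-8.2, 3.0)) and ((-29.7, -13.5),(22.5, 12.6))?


Cross products: d1=1714.77, d2=300.15, d3=-657.4, d4=757.22
d1*d2 < 0 and d3*d4 < 0? no

No, they don't intersect


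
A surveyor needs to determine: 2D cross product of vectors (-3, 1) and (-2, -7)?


u x v = u_x*v_y - u_y*v_x = (-3)*(-7) - 1*(-2)
= 21 - (-2) = 23

23


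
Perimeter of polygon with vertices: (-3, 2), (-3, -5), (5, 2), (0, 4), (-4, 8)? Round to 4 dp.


Sides: (-3, 2)->(-3, -5): sqrt(49) = 7, (-3, -5)->(5, 2): sqrt(113) = 10.630146, (5, 2)->(0, 4): sqrt(29) = 5.385165, (0, 4)->(-4, 8): sqrt(32) = 5.656854, (-4, 8)->(-3, 2): sqrt(37) = 6.082763
Sum = 34.754928
Perimeter = 34.7549

34.7549


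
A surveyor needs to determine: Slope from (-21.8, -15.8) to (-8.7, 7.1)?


slope = (y2-y1)/(x2-x1) = (7.1-(-15.8))/((-8.7)-(-21.8)) = 22.9/13.1 = 1.7481

1.7481


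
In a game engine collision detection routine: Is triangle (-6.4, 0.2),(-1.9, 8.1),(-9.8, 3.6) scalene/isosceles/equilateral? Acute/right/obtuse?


Side lengths squared: AB^2=82.66, BC^2=82.66, CA^2=23.12
Sorted: [23.12, 82.66, 82.66]
By sides: Isosceles, By angles: Acute

Isosceles, Acute


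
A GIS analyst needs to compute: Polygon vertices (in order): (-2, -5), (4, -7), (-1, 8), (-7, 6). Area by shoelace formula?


Shoelace sum: ((-2)*(-7) - 4*(-5)) + (4*8 - (-1)*(-7)) + ((-1)*6 - (-7)*8) + ((-7)*(-5) - (-2)*6)
= 156
Area = |156|/2 = 78

78


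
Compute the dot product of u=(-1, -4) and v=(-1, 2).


u . v = u_x*v_x + u_y*v_y = (-1)*(-1) + (-4)*2
= 1 + (-8) = -7

-7


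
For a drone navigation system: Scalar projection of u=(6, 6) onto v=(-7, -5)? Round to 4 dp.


u.v = -72, |v| = sqrt(74) = 8.6023
Scalar projection = u.v / |v| = -72 / sqrt(74) = -8.3698

-8.3698


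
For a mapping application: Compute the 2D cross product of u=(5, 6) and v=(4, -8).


u x v = u_x*v_y - u_y*v_x = 5*(-8) - 6*4
= (-40) - 24 = -64

-64


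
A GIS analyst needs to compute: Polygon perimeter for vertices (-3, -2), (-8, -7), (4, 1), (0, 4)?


Sides: (-3, -2)->(-8, -7): sqrt(50) = 7.071068, (-8, -7)->(4, 1): sqrt(208) = 14.422205, (4, 1)->(0, 4): sqrt(25) = 5, (0, 4)->(-3, -2): sqrt(45) = 6.708204
Sum = 33.201477
Perimeter = 33.2015

33.2015


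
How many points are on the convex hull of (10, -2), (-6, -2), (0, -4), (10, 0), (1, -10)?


Convex hull vertices (CCW): (-6, -2), (1, -10), (10, -2), (10, 0)
Count = 4

4


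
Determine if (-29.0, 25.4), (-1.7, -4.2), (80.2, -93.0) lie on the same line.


Cross product: ((-1.7)-(-29))*((-93)-25.4) - ((-4.2)-25.4)*(80.2-(-29))
= 0

Yes, collinear


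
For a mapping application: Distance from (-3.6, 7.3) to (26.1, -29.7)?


dx=29.7, dy=-37
d^2 = 29.7^2 + (-37)^2 = 2251.09
d = sqrt(2251.09) = 47.4457

47.4457


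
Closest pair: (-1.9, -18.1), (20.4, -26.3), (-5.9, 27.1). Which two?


d(P0,P1) = 23.7598, d(P0,P2) = 45.3766, d(P1,P2) = 59.5252
Closest: P0 and P1

Closest pair: (-1.9, -18.1) and (20.4, -26.3), distance = 23.7598


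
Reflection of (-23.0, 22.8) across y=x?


Reflection over y=x: (x,y) -> (y,x)
(-23, 22.8) -> (22.8, -23)

(22.8, -23)


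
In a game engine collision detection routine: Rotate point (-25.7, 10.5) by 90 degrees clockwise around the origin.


90° CW: (x,y) -> (y, -x)
(-25.7,10.5) -> (10.5, 25.7)

(10.5, 25.7)


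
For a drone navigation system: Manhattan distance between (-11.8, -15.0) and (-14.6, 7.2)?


|(-11.8)-(-14.6)| + |(-15)-7.2| = 2.8 + 22.2 = 25

25


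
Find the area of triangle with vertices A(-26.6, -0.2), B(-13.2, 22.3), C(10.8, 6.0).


Area = |x_A(y_B-y_C) + x_B(y_C-y_A) + x_C(y_A-y_B)|/2
= |(-433.58) + (-81.84) + (-243)|/2
= 758.42/2 = 379.21

379.21


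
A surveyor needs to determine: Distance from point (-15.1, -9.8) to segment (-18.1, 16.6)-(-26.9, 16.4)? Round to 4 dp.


Project P onto AB: t = 0 (clamped to [0,1])
Closest point on segment: (-18.1, 16.6)
Distance: 26.5699

26.5699


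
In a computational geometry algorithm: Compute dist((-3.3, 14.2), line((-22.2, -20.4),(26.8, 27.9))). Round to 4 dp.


|cross product| = 782.53
|line direction| = sqrt(4733.89) = 68.8033
Distance = 782.53/sqrt(4733.89) = 11.3734

11.3734


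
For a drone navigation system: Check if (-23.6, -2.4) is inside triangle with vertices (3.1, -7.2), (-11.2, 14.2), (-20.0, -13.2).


Cross products: AB x AP = 502.74, BC x BP = -193.68, CA x CP = 271.08
All same sign? no

No, outside


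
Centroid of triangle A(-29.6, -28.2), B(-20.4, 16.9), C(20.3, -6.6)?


Centroid = ((x_A+x_B+x_C)/3, (y_A+y_B+y_C)/3)
= (((-29.6)+(-20.4)+20.3)/3, ((-28.2)+16.9+(-6.6))/3)
= (-9.9, -5.9667)

(-9.9, -5.9667)


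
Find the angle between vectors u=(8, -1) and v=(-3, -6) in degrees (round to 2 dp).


u.v = -18, |u| = sqrt(65) = 8.0623, |v| = sqrt(45) = 6.7082
cos(theta) = u.v/(|u||v|) = -18/sqrt(2925) = -0.33282
theta = acos(-0.33282) = 109.44 degrees

109.44 degrees


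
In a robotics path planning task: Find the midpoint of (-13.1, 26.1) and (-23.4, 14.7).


M = (((-13.1)+(-23.4))/2, (26.1+14.7)/2)
= (-18.25, 20.4)

(-18.25, 20.4)


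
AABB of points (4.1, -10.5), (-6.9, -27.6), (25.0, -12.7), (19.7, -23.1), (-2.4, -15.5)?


x range: [-6.9, 25]
y range: [-27.6, -10.5]
Bounding box: (-6.9,-27.6) to (25,-10.5)

(-6.9,-27.6) to (25,-10.5)


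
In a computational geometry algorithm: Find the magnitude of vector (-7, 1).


|u| = sqrt((-7)^2 + 1^2) = sqrt(50) = 7.0711

7.0711


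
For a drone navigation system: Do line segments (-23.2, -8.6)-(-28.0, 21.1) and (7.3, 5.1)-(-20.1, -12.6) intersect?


Cross products: d1=-164.47, d2=-1063.21, d3=-971.61, d4=-72.87
d1*d2 < 0 and d3*d4 < 0? no

No, they don't intersect


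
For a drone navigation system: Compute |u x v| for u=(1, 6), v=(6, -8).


|u x v| = |1*(-8) - 6*6|
= |(-8) - 36| = 44

44


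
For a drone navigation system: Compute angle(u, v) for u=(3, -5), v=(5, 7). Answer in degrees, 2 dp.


u.v = -20, |u| = sqrt(34) = 5.831, |v| = sqrt(74) = 8.6023
cos(theta) = u.v/(|u||v|) = -20/sqrt(2516) = -0.398726
theta = acos(-0.398726) = 113.5 degrees

113.5 degrees


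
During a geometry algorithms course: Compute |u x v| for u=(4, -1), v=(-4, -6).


|u x v| = |4*(-6) - (-1)*(-4)|
= |(-24) - 4| = 28

28


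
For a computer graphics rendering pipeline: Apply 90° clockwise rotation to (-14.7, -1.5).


90° CW: (x,y) -> (y, -x)
(-14.7,-1.5) -> (-1.5, 14.7)

(-1.5, 14.7)


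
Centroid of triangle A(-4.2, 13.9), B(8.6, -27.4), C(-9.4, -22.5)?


Centroid = ((x_A+x_B+x_C)/3, (y_A+y_B+y_C)/3)
= (((-4.2)+8.6+(-9.4))/3, (13.9+(-27.4)+(-22.5))/3)
= (-1.6667, -12)

(-1.6667, -12)


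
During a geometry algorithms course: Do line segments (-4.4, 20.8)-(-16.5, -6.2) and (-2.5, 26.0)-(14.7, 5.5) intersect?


Cross products: d1=-128.39, d2=-840.84, d3=-11.62, d4=700.83
d1*d2 < 0 and d3*d4 < 0? no

No, they don't intersect


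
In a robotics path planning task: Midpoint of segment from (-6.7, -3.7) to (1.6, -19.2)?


M = (((-6.7)+1.6)/2, ((-3.7)+(-19.2))/2)
= (-2.55, -11.45)

(-2.55, -11.45)


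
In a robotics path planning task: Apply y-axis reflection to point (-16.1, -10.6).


Reflection over y-axis: (x,y) -> (-x,y)
(-16.1, -10.6) -> (16.1, -10.6)

(16.1, -10.6)


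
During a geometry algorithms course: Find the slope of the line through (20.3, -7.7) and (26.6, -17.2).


slope = (y2-y1)/(x2-x1) = ((-17.2)-(-7.7))/(26.6-20.3) = (-9.5)/6.3 = -1.5079

-1.5079


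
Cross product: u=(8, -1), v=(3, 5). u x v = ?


u x v = u_x*v_y - u_y*v_x = 8*5 - (-1)*3
= 40 - (-3) = 43

43


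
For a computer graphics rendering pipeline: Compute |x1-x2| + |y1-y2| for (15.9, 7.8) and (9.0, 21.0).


|15.9-9| + |7.8-21| = 6.9 + 13.2 = 20.1

20.1


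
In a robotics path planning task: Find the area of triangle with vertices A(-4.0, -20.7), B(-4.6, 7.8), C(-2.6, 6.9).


Area = |x_A(y_B-y_C) + x_B(y_C-y_A) + x_C(y_A-y_B)|/2
= |(-3.6) + (-126.96) + 74.1|/2
= 56.46/2 = 28.23

28.23


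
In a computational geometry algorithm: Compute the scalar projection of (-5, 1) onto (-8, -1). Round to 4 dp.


u.v = 39, |v| = sqrt(65) = 8.0623
Scalar projection = u.v / |v| = 39 / sqrt(65) = 4.8374

4.8374


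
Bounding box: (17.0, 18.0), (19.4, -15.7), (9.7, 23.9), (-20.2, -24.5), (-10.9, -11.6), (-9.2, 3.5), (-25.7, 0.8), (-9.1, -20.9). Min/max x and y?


x range: [-25.7, 19.4]
y range: [-24.5, 23.9]
Bounding box: (-25.7,-24.5) to (19.4,23.9)

(-25.7,-24.5) to (19.4,23.9)


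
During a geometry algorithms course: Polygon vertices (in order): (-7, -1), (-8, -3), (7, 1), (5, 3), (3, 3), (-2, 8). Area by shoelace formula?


Shoelace sum: ((-7)*(-3) - (-8)*(-1)) + ((-8)*1 - 7*(-3)) + (7*3 - 5*1) + (5*3 - 3*3) + (3*8 - (-2)*3) + ((-2)*(-1) - (-7)*8)
= 136
Area = |136|/2 = 68

68


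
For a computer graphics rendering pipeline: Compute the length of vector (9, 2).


|u| = sqrt(9^2 + 2^2) = sqrt(85) = 9.2195

9.2195


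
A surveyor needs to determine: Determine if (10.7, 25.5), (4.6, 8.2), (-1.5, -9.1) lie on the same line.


Cross product: (4.6-10.7)*((-9.1)-25.5) - (8.2-25.5)*((-1.5)-10.7)
= 0

Yes, collinear


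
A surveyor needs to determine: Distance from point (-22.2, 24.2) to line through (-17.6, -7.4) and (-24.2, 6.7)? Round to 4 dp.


|cross product| = 143.7
|line direction| = sqrt(242.37) = 15.5682
Distance = 143.7/sqrt(242.37) = 9.2303

9.2303


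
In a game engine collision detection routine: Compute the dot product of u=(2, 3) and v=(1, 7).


u . v = u_x*v_x + u_y*v_y = 2*1 + 3*7
= 2 + 21 = 23

23


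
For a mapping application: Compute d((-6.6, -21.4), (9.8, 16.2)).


dx=16.4, dy=37.6
d^2 = 16.4^2 + 37.6^2 = 1682.72
d = sqrt(1682.72) = 41.021

41.021


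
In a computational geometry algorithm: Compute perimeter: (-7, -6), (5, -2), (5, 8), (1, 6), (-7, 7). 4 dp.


Sides: (-7, -6)->(5, -2): sqrt(160) = 12.649111, (5, -2)->(5, 8): sqrt(100) = 10, (5, 8)->(1, 6): sqrt(20) = 4.472136, (1, 6)->(-7, 7): sqrt(65) = 8.062258, (-7, 7)->(-7, -6): sqrt(169) = 13
Sum = 48.183505
Perimeter = 48.1835

48.1835


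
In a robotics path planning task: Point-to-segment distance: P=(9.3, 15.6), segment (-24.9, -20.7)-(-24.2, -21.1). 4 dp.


Project P onto AB: t = 1 (clamped to [0,1])
Closest point on segment: (-24.2, -21.1)
Distance: 49.6904

49.6904


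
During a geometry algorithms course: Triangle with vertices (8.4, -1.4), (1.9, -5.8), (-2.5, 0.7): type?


Side lengths squared: AB^2=61.61, BC^2=61.61, CA^2=123.22
Sorted: [61.61, 61.61, 123.22]
By sides: Isosceles, By angles: Right

Isosceles, Right


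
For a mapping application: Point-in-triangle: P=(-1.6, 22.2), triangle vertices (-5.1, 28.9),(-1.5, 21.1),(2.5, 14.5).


Cross products: AB x AP = 3.18, BC x BP = 3.74, CA x CP = 0.52
All same sign? yes

Yes, inside


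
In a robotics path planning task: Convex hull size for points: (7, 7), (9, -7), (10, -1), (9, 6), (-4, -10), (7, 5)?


Convex hull vertices (CCW): (-4, -10), (9, -7), (10, -1), (9, 6), (7, 7)
Count = 5

5


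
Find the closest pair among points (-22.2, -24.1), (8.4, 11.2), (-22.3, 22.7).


d(P0,P1) = 46.7167, d(P0,P2) = 46.8001, d(P1,P2) = 32.7832
Closest: P1 and P2

Closest pair: (8.4, 11.2) and (-22.3, 22.7), distance = 32.7832


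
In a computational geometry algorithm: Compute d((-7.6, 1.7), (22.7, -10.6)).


dx=30.3, dy=-12.3
d^2 = 30.3^2 + (-12.3)^2 = 1069.38
d = sqrt(1069.38) = 32.7014

32.7014


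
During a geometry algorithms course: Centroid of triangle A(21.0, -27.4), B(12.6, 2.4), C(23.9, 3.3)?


Centroid = ((x_A+x_B+x_C)/3, (y_A+y_B+y_C)/3)
= ((21+12.6+23.9)/3, ((-27.4)+2.4+3.3)/3)
= (19.1667, -7.2333)

(19.1667, -7.2333)


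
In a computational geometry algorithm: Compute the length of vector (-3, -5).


|u| = sqrt((-3)^2 + (-5)^2) = sqrt(34) = 5.831

5.831


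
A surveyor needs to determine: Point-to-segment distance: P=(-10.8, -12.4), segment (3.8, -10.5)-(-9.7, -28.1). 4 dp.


Project P onto AB: t = 0.4686 (clamped to [0,1])
Closest point on segment: (-2.5257, -18.7468)
Distance: 10.4282

10.4282


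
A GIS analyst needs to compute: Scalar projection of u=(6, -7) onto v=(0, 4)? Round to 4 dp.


u.v = -28, |v| = sqrt(16) = 4
Scalar projection = u.v / |v| = -28 / sqrt(16) = -7

-7


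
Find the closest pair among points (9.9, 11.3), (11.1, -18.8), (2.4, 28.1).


d(P0,P1) = 30.1239, d(P0,P2) = 18.3981, d(P1,P2) = 47.7001
Closest: P0 and P2

Closest pair: (9.9, 11.3) and (2.4, 28.1), distance = 18.3981


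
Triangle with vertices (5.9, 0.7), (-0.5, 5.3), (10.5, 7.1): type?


Side lengths squared: AB^2=62.12, BC^2=124.24, CA^2=62.12
Sorted: [62.12, 62.12, 124.24]
By sides: Isosceles, By angles: Right

Isosceles, Right


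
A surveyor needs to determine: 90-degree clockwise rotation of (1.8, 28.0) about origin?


90° CW: (x,y) -> (y, -x)
(1.8,28) -> (28, -1.8)

(28, -1.8)


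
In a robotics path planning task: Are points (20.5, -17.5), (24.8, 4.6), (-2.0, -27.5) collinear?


Cross product: (24.8-20.5)*((-27.5)-(-17.5)) - (4.6-(-17.5))*((-2)-20.5)
= 454.25

No, not collinear


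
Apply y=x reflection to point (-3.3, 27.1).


Reflection over y=x: (x,y) -> (y,x)
(-3.3, 27.1) -> (27.1, -3.3)

(27.1, -3.3)


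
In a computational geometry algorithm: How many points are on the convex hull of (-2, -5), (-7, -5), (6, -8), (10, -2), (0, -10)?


Convex hull vertices (CCW): (-7, -5), (0, -10), (6, -8), (10, -2)
Count = 4

4


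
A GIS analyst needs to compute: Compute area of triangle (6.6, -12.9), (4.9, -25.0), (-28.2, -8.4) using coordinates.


Area = |x_A(y_B-y_C) + x_B(y_C-y_A) + x_C(y_A-y_B)|/2
= |(-109.56) + 22.05 + (-341.22)|/2
= 428.73/2 = 214.365

214.365


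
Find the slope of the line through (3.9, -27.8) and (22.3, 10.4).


slope = (y2-y1)/(x2-x1) = (10.4-(-27.8))/(22.3-3.9) = 38.2/18.4 = 2.0761

2.0761


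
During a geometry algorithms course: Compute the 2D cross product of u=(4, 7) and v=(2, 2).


u x v = u_x*v_y - u_y*v_x = 4*2 - 7*2
= 8 - 14 = -6

-6


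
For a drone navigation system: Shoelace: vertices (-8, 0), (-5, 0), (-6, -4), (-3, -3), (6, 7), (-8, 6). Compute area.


Shoelace sum: ((-8)*0 - (-5)*0) + ((-5)*(-4) - (-6)*0) + ((-6)*(-3) - (-3)*(-4)) + ((-3)*7 - 6*(-3)) + (6*6 - (-8)*7) + ((-8)*0 - (-8)*6)
= 163
Area = |163|/2 = 81.5

81.5


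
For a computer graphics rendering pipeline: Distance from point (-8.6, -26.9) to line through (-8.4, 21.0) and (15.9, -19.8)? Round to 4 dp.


|cross product| = 1172.13
|line direction| = sqrt(2255.13) = 47.4882
Distance = 1172.13/sqrt(2255.13) = 24.6825

24.6825


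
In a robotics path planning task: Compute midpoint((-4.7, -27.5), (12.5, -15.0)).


M = (((-4.7)+12.5)/2, ((-27.5)+(-15))/2)
= (3.9, -21.25)

(3.9, -21.25)


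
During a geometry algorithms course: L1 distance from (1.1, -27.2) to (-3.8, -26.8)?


|1.1-(-3.8)| + |(-27.2)-(-26.8)| = 4.9 + 0.4 = 5.3

5.3


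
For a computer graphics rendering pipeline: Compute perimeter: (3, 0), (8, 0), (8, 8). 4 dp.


Sides: (3, 0)->(8, 0): sqrt(25) = 5, (8, 0)->(8, 8): sqrt(64) = 8, (8, 8)->(3, 0): sqrt(89) = 9.433981
Sum = 22.433981
Perimeter = 22.434

22.434


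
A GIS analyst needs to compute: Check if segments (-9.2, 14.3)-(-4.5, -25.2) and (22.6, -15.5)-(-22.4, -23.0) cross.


Cross products: d1=-1579.5, d2=233.25, d3=1116.04, d4=-696.71
d1*d2 < 0 and d3*d4 < 0? yes

Yes, they intersect


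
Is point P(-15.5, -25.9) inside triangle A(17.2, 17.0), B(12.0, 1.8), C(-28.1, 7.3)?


Cross products: AB x AP = -273.96, BC x BP = 1262.02, CA x CP = -1626.18
All same sign? no

No, outside


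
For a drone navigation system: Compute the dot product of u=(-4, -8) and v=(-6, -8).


u . v = u_x*v_x + u_y*v_y = (-4)*(-6) + (-8)*(-8)
= 24 + 64 = 88

88


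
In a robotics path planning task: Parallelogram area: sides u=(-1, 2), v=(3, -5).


|u x v| = |(-1)*(-5) - 2*3|
= |5 - 6| = 1

1


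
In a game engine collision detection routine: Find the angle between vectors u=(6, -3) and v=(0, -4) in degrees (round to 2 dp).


u.v = 12, |u| = sqrt(45) = 6.7082, |v| = sqrt(16) = 4
cos(theta) = u.v/(|u||v|) = 12/sqrt(720) = 0.447214
theta = acos(0.447214) = 63.43 degrees

63.43 degrees


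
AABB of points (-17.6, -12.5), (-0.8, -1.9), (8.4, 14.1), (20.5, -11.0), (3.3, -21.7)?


x range: [-17.6, 20.5]
y range: [-21.7, 14.1]
Bounding box: (-17.6,-21.7) to (20.5,14.1)

(-17.6,-21.7) to (20.5,14.1)


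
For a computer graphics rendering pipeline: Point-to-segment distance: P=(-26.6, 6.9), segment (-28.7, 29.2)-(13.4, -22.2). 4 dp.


Project P onto AB: t = 0.2797 (clamped to [0,1])
Closest point on segment: (-16.9253, 14.8242)
Distance: 12.5057

12.5057


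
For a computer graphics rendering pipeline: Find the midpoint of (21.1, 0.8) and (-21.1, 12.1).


M = ((21.1+(-21.1))/2, (0.8+12.1)/2)
= (0, 6.45)

(0, 6.45)


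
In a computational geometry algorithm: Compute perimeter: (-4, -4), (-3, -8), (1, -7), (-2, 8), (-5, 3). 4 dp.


Sides: (-4, -4)->(-3, -8): sqrt(17) = 4.123106, (-3, -8)->(1, -7): sqrt(17) = 4.123106, (1, -7)->(-2, 8): sqrt(234) = 15.297059, (-2, 8)->(-5, 3): sqrt(34) = 5.830952, (-5, 3)->(-4, -4): sqrt(50) = 7.071068
Sum = 36.445291
Perimeter = 36.4453

36.4453


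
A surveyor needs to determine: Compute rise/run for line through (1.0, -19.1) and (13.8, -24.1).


slope = (y2-y1)/(x2-x1) = ((-24.1)-(-19.1))/(13.8-1) = (-5)/12.8 = -0.3906

-0.3906


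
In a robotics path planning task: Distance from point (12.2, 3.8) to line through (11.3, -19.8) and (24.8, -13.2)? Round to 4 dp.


|cross product| = 312.66
|line direction| = sqrt(225.81) = 15.027
Distance = 312.66/sqrt(225.81) = 20.8066

20.8066


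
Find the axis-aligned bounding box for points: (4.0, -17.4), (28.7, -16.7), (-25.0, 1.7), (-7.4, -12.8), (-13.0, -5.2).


x range: [-25, 28.7]
y range: [-17.4, 1.7]
Bounding box: (-25,-17.4) to (28.7,1.7)

(-25,-17.4) to (28.7,1.7)


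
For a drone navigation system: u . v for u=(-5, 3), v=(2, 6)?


u . v = u_x*v_x + u_y*v_y = (-5)*2 + 3*6
= (-10) + 18 = 8

8


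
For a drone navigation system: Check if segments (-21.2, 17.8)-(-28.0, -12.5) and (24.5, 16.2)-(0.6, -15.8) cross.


Cross products: d1=-1500.64, d2=-994.07, d3=1395.59, d4=889.02
d1*d2 < 0 and d3*d4 < 0? no

No, they don't intersect


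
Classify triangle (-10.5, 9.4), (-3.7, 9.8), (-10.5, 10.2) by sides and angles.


Side lengths squared: AB^2=46.4, BC^2=46.4, CA^2=0.64
Sorted: [0.64, 46.4, 46.4]
By sides: Isosceles, By angles: Acute

Isosceles, Acute


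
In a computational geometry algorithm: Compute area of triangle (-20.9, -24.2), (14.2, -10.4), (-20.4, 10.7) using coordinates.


Area = |x_A(y_B-y_C) + x_B(y_C-y_A) + x_C(y_A-y_B)|/2
= |440.99 + 495.58 + 281.52|/2
= 1218.09/2 = 609.045

609.045


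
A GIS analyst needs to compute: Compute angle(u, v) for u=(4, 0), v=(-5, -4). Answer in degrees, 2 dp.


u.v = -20, |u| = sqrt(16) = 4, |v| = sqrt(41) = 6.4031
cos(theta) = u.v/(|u||v|) = -20/sqrt(656) = -0.780869
theta = acos(-0.780869) = 141.34 degrees

141.34 degrees


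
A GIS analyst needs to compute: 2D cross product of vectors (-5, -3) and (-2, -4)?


u x v = u_x*v_y - u_y*v_x = (-5)*(-4) - (-3)*(-2)
= 20 - 6 = 14

14


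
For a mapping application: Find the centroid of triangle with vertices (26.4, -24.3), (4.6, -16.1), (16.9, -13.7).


Centroid = ((x_A+x_B+x_C)/3, (y_A+y_B+y_C)/3)
= ((26.4+4.6+16.9)/3, ((-24.3)+(-16.1)+(-13.7))/3)
= (15.9667, -18.0333)

(15.9667, -18.0333)


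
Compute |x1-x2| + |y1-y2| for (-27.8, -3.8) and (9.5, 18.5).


|(-27.8)-9.5| + |(-3.8)-18.5| = 37.3 + 22.3 = 59.6

59.6


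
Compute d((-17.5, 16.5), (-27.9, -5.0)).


dx=-10.4, dy=-21.5
d^2 = (-10.4)^2 + (-21.5)^2 = 570.41
d = sqrt(570.41) = 23.8833

23.8833


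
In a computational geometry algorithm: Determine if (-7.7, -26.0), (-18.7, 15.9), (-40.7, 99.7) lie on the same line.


Cross product: ((-18.7)-(-7.7))*(99.7-(-26)) - (15.9-(-26))*((-40.7)-(-7.7))
= 0

Yes, collinear


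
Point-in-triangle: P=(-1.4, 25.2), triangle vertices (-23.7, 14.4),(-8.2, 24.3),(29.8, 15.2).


Cross products: AB x AP = -53.37, BC x BP = 96.08, CA x CP = -559.96
All same sign? no

No, outside


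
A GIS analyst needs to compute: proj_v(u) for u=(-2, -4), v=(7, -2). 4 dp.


u.v = -6, |v| = sqrt(53) = 7.2801
Scalar projection = u.v / |v| = -6 / sqrt(53) = -0.8242

-0.8242


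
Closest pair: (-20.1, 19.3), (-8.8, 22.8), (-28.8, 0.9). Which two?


d(P0,P1) = 11.8296, d(P0,P2) = 20.3531, d(P1,P2) = 29.6582
Closest: P0 and P1

Closest pair: (-20.1, 19.3) and (-8.8, 22.8), distance = 11.8296


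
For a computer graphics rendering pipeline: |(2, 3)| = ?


|u| = sqrt(2^2 + 3^2) = sqrt(13) = 3.6056

3.6056


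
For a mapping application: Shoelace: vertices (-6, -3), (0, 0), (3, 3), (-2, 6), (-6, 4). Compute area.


Shoelace sum: ((-6)*0 - 0*(-3)) + (0*3 - 3*0) + (3*6 - (-2)*3) + ((-2)*4 - (-6)*6) + ((-6)*(-3) - (-6)*4)
= 94
Area = |94|/2 = 47

47


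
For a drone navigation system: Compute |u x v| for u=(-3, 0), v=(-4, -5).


|u x v| = |(-3)*(-5) - 0*(-4)|
= |15 - 0| = 15

15


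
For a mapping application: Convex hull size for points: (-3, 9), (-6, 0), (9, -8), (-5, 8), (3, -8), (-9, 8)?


Convex hull vertices (CCW): (-9, 8), (-6, 0), (3, -8), (9, -8), (-3, 9)
Count = 5

5


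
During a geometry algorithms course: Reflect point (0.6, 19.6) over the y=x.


Reflection over y=x: (x,y) -> (y,x)
(0.6, 19.6) -> (19.6, 0.6)

(19.6, 0.6)


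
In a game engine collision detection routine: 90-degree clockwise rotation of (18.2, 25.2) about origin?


90° CW: (x,y) -> (y, -x)
(18.2,25.2) -> (25.2, -18.2)

(25.2, -18.2)


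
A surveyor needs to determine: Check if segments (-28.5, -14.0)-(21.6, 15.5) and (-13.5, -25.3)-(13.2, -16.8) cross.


Cross products: d1=429.21, d2=791.01, d3=-1008.63, d4=-1370.43
d1*d2 < 0 and d3*d4 < 0? no

No, they don't intersect


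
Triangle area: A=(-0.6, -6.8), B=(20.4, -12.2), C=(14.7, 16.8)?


Area = |x_A(y_B-y_C) + x_B(y_C-y_A) + x_C(y_A-y_B)|/2
= |17.4 + 481.44 + 79.38|/2
= 578.22/2 = 289.11

289.11


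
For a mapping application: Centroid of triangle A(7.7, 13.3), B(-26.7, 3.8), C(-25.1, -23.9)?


Centroid = ((x_A+x_B+x_C)/3, (y_A+y_B+y_C)/3)
= ((7.7+(-26.7)+(-25.1))/3, (13.3+3.8+(-23.9))/3)
= (-14.7, -2.2667)

(-14.7, -2.2667)


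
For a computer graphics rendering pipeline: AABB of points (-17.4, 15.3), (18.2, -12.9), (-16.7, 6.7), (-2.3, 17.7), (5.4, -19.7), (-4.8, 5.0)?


x range: [-17.4, 18.2]
y range: [-19.7, 17.7]
Bounding box: (-17.4,-19.7) to (18.2,17.7)

(-17.4,-19.7) to (18.2,17.7)


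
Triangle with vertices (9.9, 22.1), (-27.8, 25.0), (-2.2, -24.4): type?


Side lengths squared: AB^2=1429.7, BC^2=3095.72, CA^2=2308.66
Sorted: [1429.7, 2308.66, 3095.72]
By sides: Scalene, By angles: Acute

Scalene, Acute


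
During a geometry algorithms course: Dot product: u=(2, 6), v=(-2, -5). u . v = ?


u . v = u_x*v_x + u_y*v_y = 2*(-2) + 6*(-5)
= (-4) + (-30) = -34

-34


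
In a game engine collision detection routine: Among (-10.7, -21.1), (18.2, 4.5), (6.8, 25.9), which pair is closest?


d(P0,P1) = 38.6079, d(P0,P2) = 50.1523, d(P1,P2) = 24.2471
Closest: P1 and P2

Closest pair: (18.2, 4.5) and (6.8, 25.9), distance = 24.2471


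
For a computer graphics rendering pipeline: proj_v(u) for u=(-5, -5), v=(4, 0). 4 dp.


u.v = -20, |v| = sqrt(16) = 4
Scalar projection = u.v / |v| = -20 / sqrt(16) = -5

-5


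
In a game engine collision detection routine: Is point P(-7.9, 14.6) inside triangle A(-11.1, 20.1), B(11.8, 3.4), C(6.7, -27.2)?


Cross products: AB x AP = -72.51, BC x BP = -659.94, CA x CP = -53.46
All same sign? yes

Yes, inside


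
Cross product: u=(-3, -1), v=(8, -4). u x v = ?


u x v = u_x*v_y - u_y*v_x = (-3)*(-4) - (-1)*8
= 12 - (-8) = 20

20


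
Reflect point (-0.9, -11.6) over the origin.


Reflection over origin: (x,y) -> (-x,-y)
(-0.9, -11.6) -> (0.9, 11.6)

(0.9, 11.6)


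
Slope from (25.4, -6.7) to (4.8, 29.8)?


slope = (y2-y1)/(x2-x1) = (29.8-(-6.7))/(4.8-25.4) = 36.5/(-20.6) = -1.7718

-1.7718


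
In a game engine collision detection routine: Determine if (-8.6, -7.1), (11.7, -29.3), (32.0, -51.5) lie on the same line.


Cross product: (11.7-(-8.6))*((-51.5)-(-7.1)) - ((-29.3)-(-7.1))*(32-(-8.6))
= 0

Yes, collinear


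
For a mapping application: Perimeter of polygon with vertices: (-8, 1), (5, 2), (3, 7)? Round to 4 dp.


Sides: (-8, 1)->(5, 2): sqrt(170) = 13.038405, (5, 2)->(3, 7): sqrt(29) = 5.385165, (3, 7)->(-8, 1): sqrt(157) = 12.529964
Sum = 30.953534
Perimeter = 30.9535

30.9535


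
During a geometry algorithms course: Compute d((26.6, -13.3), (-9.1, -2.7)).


dx=-35.7, dy=10.6
d^2 = (-35.7)^2 + 10.6^2 = 1386.85
d = sqrt(1386.85) = 37.2404

37.2404


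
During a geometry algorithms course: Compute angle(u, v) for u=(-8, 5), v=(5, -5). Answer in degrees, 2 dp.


u.v = -65, |u| = sqrt(89) = 9.434, |v| = sqrt(50) = 7.0711
cos(theta) = u.v/(|u||v|) = -65/sqrt(4450) = -0.974391
theta = acos(-0.974391) = 167.01 degrees

167.01 degrees


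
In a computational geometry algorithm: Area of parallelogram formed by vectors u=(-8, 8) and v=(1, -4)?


|u x v| = |(-8)*(-4) - 8*1|
= |32 - 8| = 24

24


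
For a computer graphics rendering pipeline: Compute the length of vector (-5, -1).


|u| = sqrt((-5)^2 + (-1)^2) = sqrt(26) = 5.099

5.099


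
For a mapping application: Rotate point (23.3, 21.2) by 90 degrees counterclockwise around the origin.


90° CCW: (x,y) -> (-y, x)
(23.3,21.2) -> (-21.2, 23.3)

(-21.2, 23.3)


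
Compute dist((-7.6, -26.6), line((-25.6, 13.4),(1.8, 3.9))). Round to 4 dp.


|cross product| = 925
|line direction| = sqrt(841.01) = 29.0002
Distance = 925/sqrt(841.01) = 31.8964

31.8964


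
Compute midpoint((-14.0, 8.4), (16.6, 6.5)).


M = (((-14)+16.6)/2, (8.4+6.5)/2)
= (1.3, 7.45)

(1.3, 7.45)


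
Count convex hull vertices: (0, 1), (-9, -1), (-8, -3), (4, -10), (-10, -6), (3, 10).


Convex hull vertices (CCW): (-10, -6), (4, -10), (3, 10), (-9, -1)
Count = 4

4


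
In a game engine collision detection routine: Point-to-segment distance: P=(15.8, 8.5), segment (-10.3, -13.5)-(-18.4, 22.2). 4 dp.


Project P onto AB: t = 0.4283 (clamped to [0,1])
Closest point on segment: (-13.7694, 1.791)
Distance: 30.3209

30.3209


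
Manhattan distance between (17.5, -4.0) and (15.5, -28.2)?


|17.5-15.5| + |(-4)-(-28.2)| = 2 + 24.2 = 26.2

26.2


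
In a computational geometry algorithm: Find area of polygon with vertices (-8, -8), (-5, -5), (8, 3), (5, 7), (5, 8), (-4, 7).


Shoelace sum: ((-8)*(-5) - (-5)*(-8)) + ((-5)*3 - 8*(-5)) + (8*7 - 5*3) + (5*8 - 5*7) + (5*7 - (-4)*8) + ((-4)*(-8) - (-8)*7)
= 226
Area = |226|/2 = 113

113


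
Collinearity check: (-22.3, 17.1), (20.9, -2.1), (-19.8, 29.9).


Cross product: (20.9-(-22.3))*(29.9-17.1) - ((-2.1)-17.1)*((-19.8)-(-22.3))
= 600.96

No, not collinear


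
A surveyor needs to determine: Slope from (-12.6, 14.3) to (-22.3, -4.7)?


slope = (y2-y1)/(x2-x1) = ((-4.7)-14.3)/((-22.3)-(-12.6)) = (-19)/(-9.7) = 1.9588

1.9588


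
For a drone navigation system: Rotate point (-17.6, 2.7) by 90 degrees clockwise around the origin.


90° CW: (x,y) -> (y, -x)
(-17.6,2.7) -> (2.7, 17.6)

(2.7, 17.6)


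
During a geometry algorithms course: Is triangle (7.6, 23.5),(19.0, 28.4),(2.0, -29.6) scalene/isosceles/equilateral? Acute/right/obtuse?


Side lengths squared: AB^2=153.97, BC^2=3653, CA^2=2850.97
Sorted: [153.97, 2850.97, 3653]
By sides: Scalene, By angles: Obtuse

Scalene, Obtuse


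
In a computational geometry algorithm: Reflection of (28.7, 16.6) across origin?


Reflection over origin: (x,y) -> (-x,-y)
(28.7, 16.6) -> (-28.7, -16.6)

(-28.7, -16.6)


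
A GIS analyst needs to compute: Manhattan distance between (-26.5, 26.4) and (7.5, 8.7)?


|(-26.5)-7.5| + |26.4-8.7| = 34 + 17.7 = 51.7

51.7


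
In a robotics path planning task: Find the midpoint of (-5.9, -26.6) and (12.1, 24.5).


M = (((-5.9)+12.1)/2, ((-26.6)+24.5)/2)
= (3.1, -1.05)

(3.1, -1.05)


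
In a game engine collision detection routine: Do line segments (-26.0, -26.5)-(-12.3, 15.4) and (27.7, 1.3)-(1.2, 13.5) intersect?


Cross products: d1=1391.84, d2=114.35, d3=-1869.17, d4=-591.68
d1*d2 < 0 and d3*d4 < 0? no

No, they don't intersect


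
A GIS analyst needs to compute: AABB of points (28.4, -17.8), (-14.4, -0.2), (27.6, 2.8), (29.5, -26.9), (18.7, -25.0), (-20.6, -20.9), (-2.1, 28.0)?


x range: [-20.6, 29.5]
y range: [-26.9, 28]
Bounding box: (-20.6,-26.9) to (29.5,28)

(-20.6,-26.9) to (29.5,28)


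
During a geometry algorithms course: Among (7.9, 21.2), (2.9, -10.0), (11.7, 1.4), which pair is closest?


d(P0,P1) = 31.5981, d(P0,P2) = 20.1613, d(P1,P2) = 14.4014
Closest: P1 and P2

Closest pair: (2.9, -10.0) and (11.7, 1.4), distance = 14.4014


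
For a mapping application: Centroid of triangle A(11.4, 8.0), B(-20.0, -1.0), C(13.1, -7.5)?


Centroid = ((x_A+x_B+x_C)/3, (y_A+y_B+y_C)/3)
= ((11.4+(-20)+13.1)/3, (8+(-1)+(-7.5))/3)
= (1.5, -0.1667)

(1.5, -0.1667)


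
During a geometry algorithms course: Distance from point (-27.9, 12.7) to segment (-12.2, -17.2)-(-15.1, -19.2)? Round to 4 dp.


Project P onto AB: t = 0 (clamped to [0,1])
Closest point on segment: (-12.2, -17.2)
Distance: 33.7713

33.7713


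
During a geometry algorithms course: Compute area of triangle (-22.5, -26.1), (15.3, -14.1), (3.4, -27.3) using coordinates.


Area = |x_A(y_B-y_C) + x_B(y_C-y_A) + x_C(y_A-y_B)|/2
= |(-297) + (-18.36) + (-40.8)|/2
= 356.16/2 = 178.08

178.08


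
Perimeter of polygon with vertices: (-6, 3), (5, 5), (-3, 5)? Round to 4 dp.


Sides: (-6, 3)->(5, 5): sqrt(125) = 11.18034, (5, 5)->(-3, 5): sqrt(64) = 8, (-3, 5)->(-6, 3): sqrt(13) = 3.605551
Sum = 22.785891
Perimeter = 22.7859

22.7859


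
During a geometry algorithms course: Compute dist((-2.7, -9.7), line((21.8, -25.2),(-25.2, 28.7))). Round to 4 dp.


|cross product| = 592.05
|line direction| = sqrt(5114.21) = 71.5137
Distance = 592.05/sqrt(5114.21) = 8.2788

8.2788


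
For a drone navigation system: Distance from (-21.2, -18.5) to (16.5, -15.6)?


dx=37.7, dy=2.9
d^2 = 37.7^2 + 2.9^2 = 1429.7
d = sqrt(1429.7) = 37.8114

37.8114


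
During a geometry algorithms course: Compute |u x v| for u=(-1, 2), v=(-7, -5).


|u x v| = |(-1)*(-5) - 2*(-7)|
= |5 - (-14)| = 19

19


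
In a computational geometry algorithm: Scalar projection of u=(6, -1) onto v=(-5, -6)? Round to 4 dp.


u.v = -24, |v| = sqrt(61) = 7.8102
Scalar projection = u.v / |v| = -24 / sqrt(61) = -3.0729

-3.0729


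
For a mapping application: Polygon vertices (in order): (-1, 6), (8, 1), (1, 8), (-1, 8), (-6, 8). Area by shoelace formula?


Shoelace sum: ((-1)*1 - 8*6) + (8*8 - 1*1) + (1*8 - (-1)*8) + ((-1)*8 - (-6)*8) + ((-6)*6 - (-1)*8)
= 42
Area = |42|/2 = 21

21


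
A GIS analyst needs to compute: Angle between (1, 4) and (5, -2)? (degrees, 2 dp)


u.v = -3, |u| = sqrt(17) = 4.1231, |v| = sqrt(29) = 5.3852
cos(theta) = u.v/(|u||v|) = -3/sqrt(493) = -0.135113
theta = acos(-0.135113) = 97.77 degrees

97.77 degrees


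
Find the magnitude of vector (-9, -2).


|u| = sqrt((-9)^2 + (-2)^2) = sqrt(85) = 9.2195

9.2195


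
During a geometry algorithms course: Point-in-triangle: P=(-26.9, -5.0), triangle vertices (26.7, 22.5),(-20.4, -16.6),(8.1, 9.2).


Cross products: AB x AP = -800.51, BC x BP = 498.3, CA x CP = 201.38
All same sign? no

No, outside


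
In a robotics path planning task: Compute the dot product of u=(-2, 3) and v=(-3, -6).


u . v = u_x*v_x + u_y*v_y = (-2)*(-3) + 3*(-6)
= 6 + (-18) = -12

-12


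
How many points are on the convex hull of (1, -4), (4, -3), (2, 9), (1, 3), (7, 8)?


Convex hull vertices (CCW): (1, -4), (4, -3), (7, 8), (2, 9), (1, 3)
Count = 5

5


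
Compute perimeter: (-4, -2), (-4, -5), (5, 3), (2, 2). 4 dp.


Sides: (-4, -2)->(-4, -5): sqrt(9) = 3, (-4, -5)->(5, 3): sqrt(145) = 12.041595, (5, 3)->(2, 2): sqrt(10) = 3.162278, (2, 2)->(-4, -2): sqrt(52) = 7.211103
Sum = 25.414976
Perimeter = 25.415

25.415


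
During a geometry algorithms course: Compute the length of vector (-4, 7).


|u| = sqrt((-4)^2 + 7^2) = sqrt(65) = 8.0623

8.0623


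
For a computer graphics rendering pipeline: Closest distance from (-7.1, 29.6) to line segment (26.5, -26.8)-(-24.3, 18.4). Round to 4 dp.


Project P onto AB: t = 0.9205 (clamped to [0,1])
Closest point on segment: (-20.2621, 14.8072)
Distance: 19.8007

19.8007
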